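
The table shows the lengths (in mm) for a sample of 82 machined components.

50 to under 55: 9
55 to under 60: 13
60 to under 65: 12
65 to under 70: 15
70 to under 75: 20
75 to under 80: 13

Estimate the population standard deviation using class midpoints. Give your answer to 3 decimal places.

Midpoints: 52.5, 57.5, 62.5, 67.5, 72.5, 77.5
n = 82, Σfm = 5440, mean = 66.3415
Σfm² = 366212.5
Σf(m − x̄)² = Σfm² − (Σfm)²/n = 366212.5 − 5440²/82 = 5314.9390
Population variance = 5314.9390 / 82 = 64.8163
Standard deviation = √64.8163 = 8.0509

8.051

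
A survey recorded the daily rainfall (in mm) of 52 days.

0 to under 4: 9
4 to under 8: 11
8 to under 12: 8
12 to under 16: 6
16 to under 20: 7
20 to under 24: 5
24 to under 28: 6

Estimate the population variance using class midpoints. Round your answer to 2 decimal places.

62.98

Midpoints: 2, 6, 10, 14, 18, 22, 26
n = 52, Σfm = 640, mean = 12.3077
Σfm² = 11152
Σf(m − x̄)² = Σfm² − (Σfm)²/n = 11152 − 640²/52 = 3275.0769
Population variance = 3275.0769 / 52 = 62.9822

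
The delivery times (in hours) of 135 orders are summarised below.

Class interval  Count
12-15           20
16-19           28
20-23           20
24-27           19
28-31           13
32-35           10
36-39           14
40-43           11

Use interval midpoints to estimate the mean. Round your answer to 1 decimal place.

Midpoints: 13.5, 17.5, 21.5, 25.5, 29.5, 33.5, 37.5, 41.5
Σfm = 20×13.5 + 28×17.5 + 20×21.5 + 19×25.5 + 13×29.5 + 10×33.5 + 14×37.5 + 11×41.5 = 3374.5
n = Σf = 135
Mean = 3374.5 / 135 = 24.9963

25.0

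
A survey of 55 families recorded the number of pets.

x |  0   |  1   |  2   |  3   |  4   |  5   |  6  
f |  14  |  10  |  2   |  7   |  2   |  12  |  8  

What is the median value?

3

Cumulative frequencies: 14, 24, 26, 33, 35, 47, 55
n = 55, so the median is the value in position (n+1)/2 = 28.
Position 28 falls at value 3.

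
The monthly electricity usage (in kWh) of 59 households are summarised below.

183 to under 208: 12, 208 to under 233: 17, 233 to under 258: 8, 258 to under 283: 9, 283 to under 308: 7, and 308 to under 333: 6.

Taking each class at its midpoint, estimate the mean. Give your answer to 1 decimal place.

Midpoints: 195.5, 220.5, 245.5, 270.5, 295.5, 320.5
Σfm = 12×195.5 + 17×220.5 + 8×245.5 + 9×270.5 + 7×295.5 + 6×320.5 = 14484.5
n = Σf = 59
Mean = 14484.5 / 59 = 245.5000

245.5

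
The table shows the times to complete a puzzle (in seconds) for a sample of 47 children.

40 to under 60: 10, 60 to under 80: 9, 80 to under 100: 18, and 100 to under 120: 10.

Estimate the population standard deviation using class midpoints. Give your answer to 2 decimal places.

20.90

Midpoints: 50, 70, 90, 110
n = 47, Σfm = 3850, mean = 81.9149
Σfm² = 335900
Σf(m − x̄)² = Σfm² − (Σfm)²/n = 335900 − 3850²/47 = 20527.6596
Population variance = 20527.6596 / 47 = 436.7587
Standard deviation = √436.7587 = 20.8988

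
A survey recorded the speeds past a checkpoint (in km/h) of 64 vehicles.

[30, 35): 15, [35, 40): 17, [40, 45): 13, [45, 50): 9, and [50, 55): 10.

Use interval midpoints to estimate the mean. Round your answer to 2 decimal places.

Midpoints: 32.5, 37.5, 42.5, 47.5, 52.5
Σfm = 15×32.5 + 17×37.5 + 13×42.5 + 9×47.5 + 10×52.5 = 2630
n = Σf = 64
Mean = 2630 / 64 = 41.0938

41.09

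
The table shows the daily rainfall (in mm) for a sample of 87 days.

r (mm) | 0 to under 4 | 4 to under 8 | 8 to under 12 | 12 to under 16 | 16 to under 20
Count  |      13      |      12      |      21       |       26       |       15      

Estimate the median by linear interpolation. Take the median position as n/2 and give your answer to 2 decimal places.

Cumulative frequencies: 13, 25, 46, 72, 87
n = 87; position = n/2 = 43.5.
This falls in the class 8 to under 12: L = 8, F = 25, f = 21, h = 4.
Median ≈ 8 + ((43.5 − 25) / 21) × 4 = 11.5238

11.52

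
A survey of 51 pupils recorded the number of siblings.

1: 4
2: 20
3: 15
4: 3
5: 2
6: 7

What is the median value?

3

Cumulative frequencies: 4, 24, 39, 42, 44, 51
n = 51, so the median is the value in position (n+1)/2 = 26.
Position 26 falls at value 3.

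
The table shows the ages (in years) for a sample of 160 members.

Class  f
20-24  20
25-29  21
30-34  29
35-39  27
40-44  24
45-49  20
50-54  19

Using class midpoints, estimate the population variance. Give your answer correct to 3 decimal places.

Midpoints: 22, 27, 32, 37, 42, 47, 52
n = 160, Σfm = 5870, mean = 36.6875
Σfm² = 229540
Σf(m − x̄)² = Σfm² − (Σfm)²/n = 229540 − 5870²/160 = 14184.3750
Population variance = 14184.3750 / 160 = 88.6523

88.652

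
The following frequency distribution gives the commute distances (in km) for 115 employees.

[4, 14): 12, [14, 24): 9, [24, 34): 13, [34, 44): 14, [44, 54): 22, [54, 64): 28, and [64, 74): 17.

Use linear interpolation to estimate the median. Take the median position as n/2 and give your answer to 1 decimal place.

Cumulative frequencies: 12, 21, 34, 48, 70, 98, 115
n = 115; position = n/2 = 57.5.
This falls in the class [44, 54): L = 44, F = 48, f = 22, h = 10.
Median ≈ 44 + ((57.5 − 48) / 22) × 10 = 48.3182

48.3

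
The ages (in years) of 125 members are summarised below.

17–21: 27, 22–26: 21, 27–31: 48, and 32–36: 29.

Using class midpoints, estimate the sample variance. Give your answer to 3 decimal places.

Midpoints: 19, 24, 29, 34
n = 125, Σfm = 3395, mean = 27.1600
Σfm² = 95735
Σf(m − x̄)² = Σfm² − (Σfm)²/n = 95735 − 3395²/125 = 3526.8000
Sample variance = 3526.8000 / 124 = 28.4419

28.442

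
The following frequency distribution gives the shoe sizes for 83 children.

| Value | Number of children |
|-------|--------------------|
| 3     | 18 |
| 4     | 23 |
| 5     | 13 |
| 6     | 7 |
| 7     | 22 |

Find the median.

5

Cumulative frequencies: 18, 41, 54, 61, 83
n = 83, so the median is the value in position (n+1)/2 = 42.
Position 42 falls at value 5.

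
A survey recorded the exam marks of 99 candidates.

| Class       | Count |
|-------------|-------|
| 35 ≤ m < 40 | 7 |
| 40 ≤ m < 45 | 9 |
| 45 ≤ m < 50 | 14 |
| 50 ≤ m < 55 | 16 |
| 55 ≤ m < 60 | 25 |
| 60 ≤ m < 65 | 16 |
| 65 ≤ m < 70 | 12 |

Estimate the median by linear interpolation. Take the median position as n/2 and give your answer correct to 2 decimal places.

Cumulative frequencies: 7, 16, 30, 46, 71, 87, 99
n = 99; position = n/2 = 49.5.
This falls in the class 55 ≤ m < 60: L = 55, F = 46, f = 25, h = 5.
Median ≈ 55 + ((49.5 − 46) / 25) × 5 = 55.7000

55.70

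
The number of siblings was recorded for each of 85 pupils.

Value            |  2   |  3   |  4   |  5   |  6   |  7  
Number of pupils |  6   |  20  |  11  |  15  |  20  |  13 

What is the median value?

5

Cumulative frequencies: 6, 26, 37, 52, 72, 85
n = 85, so the median is the value in position (n+1)/2 = 43.
Position 43 falls at value 5.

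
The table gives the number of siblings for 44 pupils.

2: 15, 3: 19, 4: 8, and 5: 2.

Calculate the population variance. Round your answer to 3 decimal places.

0.700

Values: 2, 3, 4, 5
n = 44, Σfx = 129, mean = 2.9318
Σfx² = 409
Σf(x − x̄)² = Σfx² − (Σfx)²/n = 409 − 129²/44 = 30.7955
Population variance = 30.7955 / 44 = 0.6999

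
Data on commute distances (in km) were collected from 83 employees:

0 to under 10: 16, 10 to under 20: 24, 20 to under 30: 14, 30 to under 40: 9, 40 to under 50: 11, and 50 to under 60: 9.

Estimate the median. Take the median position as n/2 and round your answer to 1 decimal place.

Cumulative frequencies: 16, 40, 54, 63, 74, 83
n = 83; position = n/2 = 41.5.
This falls in the class 20 to under 30: L = 20, F = 40, f = 14, h = 10.
Median ≈ 20 + ((41.5 − 40) / 14) × 10 = 21.0714

21.1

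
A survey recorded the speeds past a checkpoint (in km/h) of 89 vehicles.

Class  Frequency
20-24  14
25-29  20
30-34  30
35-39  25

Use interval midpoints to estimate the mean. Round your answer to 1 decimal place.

Midpoints: 22, 27, 32, 37
Σfm = 14×22 + 20×27 + 30×32 + 25×37 = 2733
n = Σf = 89
Mean = 2733 / 89 = 30.7079

30.7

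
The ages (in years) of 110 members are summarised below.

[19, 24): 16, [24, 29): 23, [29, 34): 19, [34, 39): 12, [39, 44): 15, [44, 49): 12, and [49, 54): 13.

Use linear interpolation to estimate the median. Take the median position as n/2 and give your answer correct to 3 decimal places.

Cumulative frequencies: 16, 39, 58, 70, 85, 97, 110
n = 110; position = n/2 = 55.
This falls in the class [29, 34): L = 29, F = 39, f = 19, h = 5.
Median ≈ 29 + ((55 − 39) / 19) × 5 = 33.2105

33.211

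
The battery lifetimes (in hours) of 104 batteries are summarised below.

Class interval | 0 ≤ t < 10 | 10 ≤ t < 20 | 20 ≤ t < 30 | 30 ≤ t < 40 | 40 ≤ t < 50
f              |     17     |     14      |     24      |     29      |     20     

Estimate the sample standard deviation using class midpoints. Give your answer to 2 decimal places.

13.47

Midpoints: 5, 15, 25, 35, 45
n = 104, Σfm = 2810, mean = 27.0192
Σfm² = 94600
Σf(m − x̄)² = Σfm² − (Σfm)²/n = 94600 − 2810²/104 = 18675.9615
Sample variance = 18675.9615 / 103 = 181.3200
Standard deviation = √181.3200 = 13.4655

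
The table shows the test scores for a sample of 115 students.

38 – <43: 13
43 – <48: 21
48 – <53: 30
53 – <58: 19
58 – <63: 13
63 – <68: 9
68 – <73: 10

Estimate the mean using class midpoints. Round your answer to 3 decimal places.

Midpoints: 40.5, 45.5, 50.5, 55.5, 60.5, 65.5, 70.5
Σfm = 13×40.5 + 21×45.5 + 30×50.5 + 19×55.5 + 13×60.5 + 9×65.5 + 10×70.5 = 6132.5
n = Σf = 115
Mean = 6132.5 / 115 = 53.3261

53.326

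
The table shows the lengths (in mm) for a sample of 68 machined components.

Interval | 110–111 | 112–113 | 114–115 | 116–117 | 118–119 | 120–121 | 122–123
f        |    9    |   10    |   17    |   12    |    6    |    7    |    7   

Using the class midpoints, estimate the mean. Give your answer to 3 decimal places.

115.824

Midpoints: 110.5, 112.5, 114.5, 116.5, 118.5, 120.5, 122.5
Σfm = 9×110.5 + 10×112.5 + 17×114.5 + 12×116.5 + 6×118.5 + 7×120.5 + 7×122.5 = 7876
n = Σf = 68
Mean = 7876 / 68 = 115.8235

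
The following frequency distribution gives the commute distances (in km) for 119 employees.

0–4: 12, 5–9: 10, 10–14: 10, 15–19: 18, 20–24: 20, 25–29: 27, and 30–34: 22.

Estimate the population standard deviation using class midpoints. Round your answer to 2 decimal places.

Midpoints: 2, 7, 12, 17, 22, 27, 32
n = 119, Σfm = 2393, mean = 20.1092
Σfm² = 59071
Σf(m − x̄)² = Σfm² − (Σfm)²/n = 59071 − 2393²/119 = 10949.5798
Population variance = 10949.5798 / 119 = 92.0133
Standard deviation = √92.0133 = 9.5924

9.59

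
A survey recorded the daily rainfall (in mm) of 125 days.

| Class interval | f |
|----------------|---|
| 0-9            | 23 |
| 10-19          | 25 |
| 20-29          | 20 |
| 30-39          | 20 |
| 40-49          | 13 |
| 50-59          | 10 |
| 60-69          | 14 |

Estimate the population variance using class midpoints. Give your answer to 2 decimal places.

Midpoints: 4.5, 14.5, 24.5, 34.5, 44.5, 54.5, 64.5
n = 125, Σfm = 3672.5, mean = 29.3800
Σfm² = 155221.25
Σf(m − x̄)² = Σfm² − (Σfm)²/n = 155221.25 − 3672.5²/125 = 47323.2000
Population variance = 47323.2000 / 125 = 378.5856

378.59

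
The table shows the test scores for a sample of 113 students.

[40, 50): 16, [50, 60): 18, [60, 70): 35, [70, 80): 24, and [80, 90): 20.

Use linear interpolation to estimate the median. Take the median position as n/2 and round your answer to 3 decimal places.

66.429

Cumulative frequencies: 16, 34, 69, 93, 113
n = 113; position = n/2 = 56.5.
This falls in the class [60, 70): L = 60, F = 34, f = 35, h = 10.
Median ≈ 60 + ((56.5 − 34) / 35) × 10 = 66.4286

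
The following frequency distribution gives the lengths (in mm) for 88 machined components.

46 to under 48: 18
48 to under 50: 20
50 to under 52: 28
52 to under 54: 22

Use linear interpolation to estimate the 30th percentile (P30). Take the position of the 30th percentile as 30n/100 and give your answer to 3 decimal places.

48.840

Cumulative frequencies: 18, 38, 66, 88
n = 88; position = 30n/100 = 26.4.
This falls in the class 48 to under 50: L = 48, F = 18, f = 20, h = 2.
30th percentile ≈ 48 + ((26.4 − 18) / 20) × 2 = 48.8400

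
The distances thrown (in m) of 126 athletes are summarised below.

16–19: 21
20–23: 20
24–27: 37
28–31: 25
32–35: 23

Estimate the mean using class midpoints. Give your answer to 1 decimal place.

25.8

Midpoints: 17.5, 21.5, 25.5, 29.5, 33.5
Σfm = 21×17.5 + 20×21.5 + 37×25.5 + 25×29.5 + 23×33.5 = 3249
n = Σf = 126
Mean = 3249 / 126 = 25.7857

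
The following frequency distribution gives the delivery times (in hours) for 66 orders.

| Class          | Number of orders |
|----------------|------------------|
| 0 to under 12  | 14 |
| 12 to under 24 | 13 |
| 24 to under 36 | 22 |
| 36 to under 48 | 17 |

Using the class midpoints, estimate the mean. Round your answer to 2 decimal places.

Midpoints: 6, 18, 30, 42
Σfm = 14×6 + 13×18 + 22×30 + 17×42 = 1692
n = Σf = 66
Mean = 1692 / 66 = 25.6364

25.64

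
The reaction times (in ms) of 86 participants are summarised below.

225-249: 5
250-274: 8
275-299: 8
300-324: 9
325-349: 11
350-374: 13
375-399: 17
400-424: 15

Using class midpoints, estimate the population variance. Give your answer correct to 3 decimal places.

Midpoints: 237, 262, 287, 312, 337, 362, 387, 412
n = 86, Σfm = 29557, mean = 343.6860
Σfm² = 10410109
Σf(m − x̄)² = Σfm² − (Σfm)²/n = 10410109 − 29557²/86 = 251780.5233
Population variance = 251780.5233 / 86 = 2927.6805

2927.681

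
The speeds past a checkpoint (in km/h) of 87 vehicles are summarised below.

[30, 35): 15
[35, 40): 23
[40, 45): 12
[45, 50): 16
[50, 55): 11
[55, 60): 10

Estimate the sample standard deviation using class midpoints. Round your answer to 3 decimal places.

8.184

Midpoints: 32.5, 37.5, 42.5, 47.5, 52.5, 57.5
n = 87, Σfm = 3772.5, mean = 43.3621
Σfm² = 169343.75
Σf(m − x̄)² = Σfm² − (Σfm)²/n = 169343.75 − 3772.5²/87 = 5760.3448
Sample variance = 5760.3448 / 86 = 66.9808
Standard deviation = √66.9808 = 8.1842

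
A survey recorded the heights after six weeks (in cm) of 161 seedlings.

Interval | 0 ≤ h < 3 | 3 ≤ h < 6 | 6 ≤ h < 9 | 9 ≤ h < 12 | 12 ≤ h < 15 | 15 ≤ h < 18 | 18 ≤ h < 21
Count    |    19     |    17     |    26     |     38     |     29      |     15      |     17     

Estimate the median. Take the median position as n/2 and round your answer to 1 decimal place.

10.5

Cumulative frequencies: 19, 36, 62, 100, 129, 144, 161
n = 161; position = n/2 = 80.5.
This falls in the class 9 ≤ h < 12: L = 9, F = 62, f = 38, h = 3.
Median ≈ 9 + ((80.5 − 62) / 38) × 3 = 10.4605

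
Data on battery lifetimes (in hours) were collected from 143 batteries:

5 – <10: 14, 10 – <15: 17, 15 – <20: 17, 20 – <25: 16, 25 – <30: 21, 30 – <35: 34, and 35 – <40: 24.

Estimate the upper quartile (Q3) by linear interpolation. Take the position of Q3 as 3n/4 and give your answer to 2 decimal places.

Cumulative frequencies: 14, 31, 48, 64, 85, 119, 143
n = 143; position = 3n/4 = 107.25.
This falls in the class 30 – <35: L = 30, F = 85, f = 34, h = 5.
Upper quartile ≈ 30 + ((107.25 − 85) / 34) × 5 = 33.2721

33.27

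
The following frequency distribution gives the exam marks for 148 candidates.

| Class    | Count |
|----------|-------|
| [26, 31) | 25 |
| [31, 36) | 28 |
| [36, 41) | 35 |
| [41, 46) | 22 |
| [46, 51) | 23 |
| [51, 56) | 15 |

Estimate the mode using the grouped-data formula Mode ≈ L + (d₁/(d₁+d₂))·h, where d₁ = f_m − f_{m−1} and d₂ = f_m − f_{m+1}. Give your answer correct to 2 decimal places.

Modal class: [36, 41) (highest frequency 35).
d₁ = 35 − 28 = 7, d₂ = 35 − 22 = 13
Mode ≈ 36 + (7/(7+13)) × 5 = 36 + 1.7500 = 37.7500

37.75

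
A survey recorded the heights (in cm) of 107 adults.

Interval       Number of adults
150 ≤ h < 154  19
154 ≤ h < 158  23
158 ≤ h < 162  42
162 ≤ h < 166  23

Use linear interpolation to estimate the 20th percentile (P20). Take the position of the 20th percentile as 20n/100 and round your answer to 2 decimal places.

154.42

Cumulative frequencies: 19, 42, 84, 107
n = 107; position = 20n/100 = 21.4.
This falls in the class 154 ≤ h < 158: L = 154, F = 19, f = 23, h = 4.
20th percentile ≈ 154 + ((21.4 − 19) / 23) × 4 = 154.4174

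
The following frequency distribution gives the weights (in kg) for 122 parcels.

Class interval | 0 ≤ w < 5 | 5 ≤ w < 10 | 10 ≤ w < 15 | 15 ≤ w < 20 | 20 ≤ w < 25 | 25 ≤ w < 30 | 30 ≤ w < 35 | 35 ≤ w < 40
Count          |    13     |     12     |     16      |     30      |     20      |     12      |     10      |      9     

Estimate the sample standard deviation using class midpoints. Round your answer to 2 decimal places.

Midpoints: 2.5, 7.5, 12.5, 17.5, 22.5, 27.5, 32.5, 37.5
n = 122, Σfm = 2290, mean = 18.7705
Σfm² = 54862.5
Σf(m − x̄)² = Σfm² − (Σfm)²/n = 54862.5 − 2290²/122 = 11878.0738
Sample variance = 11878.0738 / 121 = 98.1659
Standard deviation = √98.1659 = 9.9079

9.91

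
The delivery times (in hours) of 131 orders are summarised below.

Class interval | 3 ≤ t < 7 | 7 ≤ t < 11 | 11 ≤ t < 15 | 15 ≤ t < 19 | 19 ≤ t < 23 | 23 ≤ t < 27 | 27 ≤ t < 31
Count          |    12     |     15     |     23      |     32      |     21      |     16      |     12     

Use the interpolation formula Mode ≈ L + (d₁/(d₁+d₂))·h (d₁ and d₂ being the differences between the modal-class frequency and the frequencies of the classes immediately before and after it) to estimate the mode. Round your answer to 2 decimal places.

16.80

Modal class: 15 ≤ t < 19 (highest frequency 32).
d₁ = 32 − 23 = 9, d₂ = 32 − 21 = 11
Mode ≈ 15 + (9/(9+11)) × 4 = 15 + 1.8000 = 16.8000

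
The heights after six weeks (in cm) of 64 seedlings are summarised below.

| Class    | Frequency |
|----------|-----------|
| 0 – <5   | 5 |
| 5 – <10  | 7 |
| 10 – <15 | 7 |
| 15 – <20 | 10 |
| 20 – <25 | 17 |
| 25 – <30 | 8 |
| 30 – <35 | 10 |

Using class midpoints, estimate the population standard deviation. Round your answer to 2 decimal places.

9.01

Midpoints: 2.5, 7.5, 12.5, 17.5, 22.5, 27.5, 32.5
n = 64, Σfm = 1255, mean = 19.6094
Σfm² = 29800
Σf(m − x̄)² = Σfm² − (Σfm)²/n = 29800 − 1255²/64 = 5190.2344
Population variance = 5190.2344 / 64 = 81.0974
Standard deviation = √81.0974 = 9.0054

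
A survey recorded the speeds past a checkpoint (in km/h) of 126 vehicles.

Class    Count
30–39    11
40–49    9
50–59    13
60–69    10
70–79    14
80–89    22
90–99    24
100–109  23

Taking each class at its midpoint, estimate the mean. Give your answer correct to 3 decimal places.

77.040

Midpoints: 34.5, 44.5, 54.5, 64.5, 74.5, 84.5, 94.5, 104.5
Σfm = 11×34.5 + 9×44.5 + 13×54.5 + 10×64.5 + 14×74.5 + 22×84.5 + 24×94.5 + 23×104.5 = 9707
n = Σf = 126
Mean = 9707 / 126 = 77.0397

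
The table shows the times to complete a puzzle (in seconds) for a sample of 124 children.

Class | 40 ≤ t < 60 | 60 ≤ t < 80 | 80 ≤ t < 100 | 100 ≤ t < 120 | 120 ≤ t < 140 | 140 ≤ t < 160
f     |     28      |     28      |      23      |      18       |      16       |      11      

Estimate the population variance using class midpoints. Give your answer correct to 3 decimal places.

Midpoints: 50, 70, 90, 110, 130, 150
n = 124, Σfm = 11140, mean = 89.8387
Σfm² = 1129200
Σf(m − x̄)² = Σfm² − (Σfm)²/n = 1129200 − 11140²/124 = 128396.7742
Population variance = 128396.7742 / 124 = 1035.4579

1035.458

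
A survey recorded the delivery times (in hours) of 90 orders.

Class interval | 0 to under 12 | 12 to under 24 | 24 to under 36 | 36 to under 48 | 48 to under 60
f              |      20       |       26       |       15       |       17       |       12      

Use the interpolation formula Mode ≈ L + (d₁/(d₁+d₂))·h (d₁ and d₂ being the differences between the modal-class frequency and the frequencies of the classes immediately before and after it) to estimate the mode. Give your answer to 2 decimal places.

Modal class: 12 to under 24 (highest frequency 26).
d₁ = 26 − 20 = 6, d₂ = 26 − 15 = 11
Mode ≈ 12 + (6/(6+11)) × 12 = 12 + 4.2353 = 16.2353

16.24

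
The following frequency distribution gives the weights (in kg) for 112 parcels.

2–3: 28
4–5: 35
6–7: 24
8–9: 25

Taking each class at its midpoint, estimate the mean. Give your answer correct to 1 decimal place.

Midpoints: 2.5, 4.5, 6.5, 8.5
Σfm = 28×2.5 + 35×4.5 + 24×6.5 + 25×8.5 = 596
n = Σf = 112
Mean = 596 / 112 = 5.3214

5.3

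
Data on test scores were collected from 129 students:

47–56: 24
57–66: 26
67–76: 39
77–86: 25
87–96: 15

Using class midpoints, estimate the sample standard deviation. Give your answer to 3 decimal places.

Midpoints: 51.5, 61.5, 71.5, 81.5, 91.5
n = 129, Σfm = 9033.5, mean = 70.0271
Σfm² = 653010.25
Σf(m − x̄)² = Σfm² − (Σfm)²/n = 653010.25 − 9033.5²/129 = 20420.1550
Sample variance = 20420.1550 / 128 = 159.5325
Standard deviation = √159.5325 = 12.6306

12.631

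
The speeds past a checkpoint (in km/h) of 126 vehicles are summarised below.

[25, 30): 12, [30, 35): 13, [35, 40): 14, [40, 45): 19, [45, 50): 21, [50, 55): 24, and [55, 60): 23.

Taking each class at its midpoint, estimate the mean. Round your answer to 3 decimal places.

Midpoints: 27.5, 32.5, 37.5, 42.5, 47.5, 52.5, 57.5
Σfm = 12×27.5 + 13×32.5 + 14×37.5 + 19×42.5 + 21×47.5 + 24×52.5 + 23×57.5 = 5665
n = Σf = 126
Mean = 5665 / 126 = 44.9603

44.960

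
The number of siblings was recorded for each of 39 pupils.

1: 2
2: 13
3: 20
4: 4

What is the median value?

Cumulative frequencies: 2, 15, 35, 39
n = 39, so the median is the value in position (n+1)/2 = 20.
Position 20 falls at value 3.

3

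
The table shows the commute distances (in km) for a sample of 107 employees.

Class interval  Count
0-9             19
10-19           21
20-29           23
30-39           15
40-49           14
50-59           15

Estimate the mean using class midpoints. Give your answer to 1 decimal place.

Midpoints: 4.5, 14.5, 24.5, 34.5, 44.5, 54.5
Σfm = 19×4.5 + 21×14.5 + 23×24.5 + 15×34.5 + 14×44.5 + 15×54.5 = 2911.5
n = Σf = 107
Mean = 2911.5 / 107 = 27.2103

27.2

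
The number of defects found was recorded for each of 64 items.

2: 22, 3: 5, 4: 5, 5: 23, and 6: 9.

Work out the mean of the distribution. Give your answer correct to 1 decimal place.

3.9

Values: 2, 3, 4, 5, 6
Σfx = 22×2 + 5×3 + 5×4 + 23×5 + 9×6 = 248
n = Σf = 64
Mean = 248 / 64 = 3.8750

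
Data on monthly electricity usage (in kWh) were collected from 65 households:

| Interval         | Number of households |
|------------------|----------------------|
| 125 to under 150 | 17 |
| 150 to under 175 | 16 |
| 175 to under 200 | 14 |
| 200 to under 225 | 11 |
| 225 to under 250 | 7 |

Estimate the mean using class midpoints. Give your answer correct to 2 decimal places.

Midpoints: 137.5, 162.5, 187.5, 212.5, 237.5
Σfm = 17×137.5 + 16×162.5 + 14×187.5 + 11×212.5 + 7×237.5 = 11562.5
n = Σf = 65
Mean = 11562.5 / 65 = 177.8846

177.88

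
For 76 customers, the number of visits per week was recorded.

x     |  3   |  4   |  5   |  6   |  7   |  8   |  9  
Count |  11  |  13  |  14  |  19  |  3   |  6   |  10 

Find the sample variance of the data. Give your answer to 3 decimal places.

3.622

Values: 3, 4, 5, 6, 7, 8, 9
n = 76, Σfx = 428, mean = 5.6316
Σfx² = 2682
Σf(x − x̄)² = Σfx² − (Σfx)²/n = 2682 − 428²/76 = 271.6842
Sample variance = 271.6842 / 75 = 3.6225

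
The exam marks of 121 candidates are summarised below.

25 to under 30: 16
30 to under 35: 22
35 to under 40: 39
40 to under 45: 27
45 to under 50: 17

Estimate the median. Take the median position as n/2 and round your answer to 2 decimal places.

37.88

Cumulative frequencies: 16, 38, 77, 104, 121
n = 121; position = n/2 = 60.5.
This falls in the class 35 to under 40: L = 35, F = 38, f = 39, h = 5.
Median ≈ 35 + ((60.5 − 38) / 39) × 5 = 37.8846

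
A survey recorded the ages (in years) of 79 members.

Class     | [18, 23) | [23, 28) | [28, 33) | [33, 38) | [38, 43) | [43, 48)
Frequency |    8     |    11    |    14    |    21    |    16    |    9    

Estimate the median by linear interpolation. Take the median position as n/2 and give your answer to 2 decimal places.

Cumulative frequencies: 8, 19, 33, 54, 70, 79
n = 79; position = n/2 = 39.5.
This falls in the class [33, 38): L = 33, F = 33, f = 21, h = 5.
Median ≈ 33 + ((39.5 − 33) / 21) × 5 = 34.5476

34.55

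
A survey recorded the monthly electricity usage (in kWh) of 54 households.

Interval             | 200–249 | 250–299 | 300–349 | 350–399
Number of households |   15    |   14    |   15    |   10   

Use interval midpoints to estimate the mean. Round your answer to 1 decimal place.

293.0

Midpoints: 224.5, 274.5, 324.5, 374.5
Σfm = 15×224.5 + 14×274.5 + 15×324.5 + 10×374.5 = 15823
n = Σf = 54
Mean = 15823 / 54 = 293.0185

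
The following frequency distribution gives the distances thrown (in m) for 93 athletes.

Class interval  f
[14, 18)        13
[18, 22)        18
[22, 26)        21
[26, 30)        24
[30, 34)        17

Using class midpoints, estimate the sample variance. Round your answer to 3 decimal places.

27.807

Midpoints: 16, 20, 24, 28, 32
n = 93, Σfm = 2288, mean = 24.6022
Σfm² = 58848
Σf(m − x̄)² = Σfm² − (Σfm)²/n = 58848 − 2288²/93 = 2558.2796
Sample variance = 2558.2796 / 92 = 27.8074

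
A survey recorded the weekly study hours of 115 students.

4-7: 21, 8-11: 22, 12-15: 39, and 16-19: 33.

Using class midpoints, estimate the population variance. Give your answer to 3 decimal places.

Midpoints: 5.5, 9.5, 13.5, 17.5
n = 115, Σfm = 1428.5, mean = 12.4217
Σfm² = 19834.75
Σf(m − x̄)² = Σfm² − (Σfm)²/n = 19834.75 − 1428.5²/115 = 2090.2957
Population variance = 2090.2957 / 115 = 18.1765

18.176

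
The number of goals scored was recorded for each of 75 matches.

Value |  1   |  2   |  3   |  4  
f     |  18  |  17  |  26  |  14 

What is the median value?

Cumulative frequencies: 18, 35, 61, 75
n = 75, so the median is the value in position (n+1)/2 = 38.
Position 38 falls at value 3.

3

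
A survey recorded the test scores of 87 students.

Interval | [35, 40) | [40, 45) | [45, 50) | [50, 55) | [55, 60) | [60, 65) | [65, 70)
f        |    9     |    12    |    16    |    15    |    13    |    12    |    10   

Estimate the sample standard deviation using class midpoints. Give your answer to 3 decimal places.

9.276

Midpoints: 37.5, 42.5, 47.5, 52.5, 57.5, 62.5, 67.5
n = 87, Σfm = 4567.5, mean = 52.5000
Σfm² = 247193.75
Σf(m − x̄)² = Σfm² − (Σfm)²/n = 247193.75 − 4567.5²/87 = 7400.0000
Sample variance = 7400.0000 / 86 = 86.0465
Standard deviation = √86.0465 = 9.2761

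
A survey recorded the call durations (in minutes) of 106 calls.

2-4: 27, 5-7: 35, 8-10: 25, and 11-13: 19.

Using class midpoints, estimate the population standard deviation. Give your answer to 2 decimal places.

3.14

Midpoints: 3, 6, 9, 12
n = 106, Σfm = 744, mean = 7.0189
Σfm² = 6264
Σf(m − x̄)² = Σfm² − (Σfm)²/n = 6264 − 744²/106 = 1041.9623
Population variance = 1041.9623 / 106 = 9.8298
Standard deviation = √9.8298 = 3.1353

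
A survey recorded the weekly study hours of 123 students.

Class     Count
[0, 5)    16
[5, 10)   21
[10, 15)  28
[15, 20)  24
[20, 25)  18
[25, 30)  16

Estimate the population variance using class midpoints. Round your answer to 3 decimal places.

61.058

Midpoints: 2.5, 7.5, 12.5, 17.5, 22.5, 27.5
n = 123, Σfm = 1812.5, mean = 14.7358
Σfm² = 34218.75
Σf(m − x̄)² = Σfm² − (Σfm)²/n = 34218.75 − 1812.5²/123 = 7510.1626
Population variance = 7510.1626 / 123 = 61.0582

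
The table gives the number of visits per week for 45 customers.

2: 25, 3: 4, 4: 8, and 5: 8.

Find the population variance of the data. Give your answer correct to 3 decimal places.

1.444

Values: 2, 3, 4, 5
n = 45, Σfx = 134, mean = 2.9778
Σfx² = 464
Σf(x − x̄)² = Σfx² − (Σfx)²/n = 464 − 134²/45 = 64.9778
Population variance = 64.9778 / 45 = 1.4440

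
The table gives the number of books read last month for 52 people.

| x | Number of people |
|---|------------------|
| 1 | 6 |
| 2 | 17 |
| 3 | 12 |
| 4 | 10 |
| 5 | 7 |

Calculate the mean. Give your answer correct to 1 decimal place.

Values: 1, 2, 3, 4, 5
Σfx = 6×1 + 17×2 + 12×3 + 10×4 + 7×5 = 151
n = Σf = 52
Mean = 151 / 52 = 2.9038

2.9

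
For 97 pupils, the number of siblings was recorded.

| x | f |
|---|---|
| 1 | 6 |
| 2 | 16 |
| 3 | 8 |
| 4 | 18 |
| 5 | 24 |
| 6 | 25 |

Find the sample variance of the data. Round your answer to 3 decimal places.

Values: 1, 2, 3, 4, 5, 6
n = 97, Σfx = 404, mean = 4.1649
Σfx² = 1930
Σf(x − x̄)² = Σfx² − (Σfx)²/n = 1930 − 404²/97 = 247.3608
Sample variance = 247.3608 / 96 = 2.5767

2.577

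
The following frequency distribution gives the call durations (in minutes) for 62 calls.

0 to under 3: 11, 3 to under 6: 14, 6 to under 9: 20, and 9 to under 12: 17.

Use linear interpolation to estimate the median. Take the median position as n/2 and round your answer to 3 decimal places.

6.900

Cumulative frequencies: 11, 25, 45, 62
n = 62; position = n/2 = 31.
This falls in the class 6 to under 9: L = 6, F = 25, f = 20, h = 3.
Median ≈ 6 + ((31 − 25) / 20) × 3 = 6.9000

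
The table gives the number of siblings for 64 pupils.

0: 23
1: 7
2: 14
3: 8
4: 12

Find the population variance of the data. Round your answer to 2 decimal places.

Values: 0, 1, 2, 3, 4
n = 64, Σfx = 107, mean = 1.6719
Σfx² = 327
Σf(x − x̄)² = Σfx² − (Σfx)²/n = 327 − 107²/64 = 148.1094
Population variance = 148.1094 / 64 = 2.3142

2.31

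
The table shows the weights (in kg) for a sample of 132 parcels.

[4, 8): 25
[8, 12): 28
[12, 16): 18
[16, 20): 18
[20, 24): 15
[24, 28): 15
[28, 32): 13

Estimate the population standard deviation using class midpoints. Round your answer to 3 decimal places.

Midpoints: 6, 10, 14, 18, 22, 26, 30
n = 132, Σfm = 2116, mean = 16.0303
Σfm² = 42160
Σf(m − x̄)² = Σfm² − (Σfm)²/n = 42160 − 2116²/132 = 8239.8788
Population variance = 8239.8788 / 132 = 62.4233
Standard deviation = √62.4233 = 7.9008

7.901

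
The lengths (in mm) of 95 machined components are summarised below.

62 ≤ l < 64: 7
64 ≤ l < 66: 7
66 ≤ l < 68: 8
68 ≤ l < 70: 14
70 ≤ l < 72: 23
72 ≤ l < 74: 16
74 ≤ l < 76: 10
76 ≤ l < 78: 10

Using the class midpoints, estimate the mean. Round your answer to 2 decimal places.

70.73

Midpoints: 63, 65, 67, 69, 71, 73, 75, 77
Σfm = 7×63 + 7×65 + 8×67 + 14×69 + 23×71 + 16×73 + 10×75 + 10×77 = 6719
n = Σf = 95
Mean = 6719 / 95 = 70.7263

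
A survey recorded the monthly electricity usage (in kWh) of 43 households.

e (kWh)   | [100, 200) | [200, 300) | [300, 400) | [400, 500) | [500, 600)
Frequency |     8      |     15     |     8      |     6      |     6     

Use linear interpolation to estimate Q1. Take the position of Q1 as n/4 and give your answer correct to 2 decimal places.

Cumulative frequencies: 8, 23, 31, 37, 43
n = 43; position = n/4 = 10.75.
This falls in the class [200, 300): L = 200, F = 8, f = 15, h = 100.
Lower quartile ≈ 200 + ((10.75 − 8) / 15) × 100 = 218.3333

218.33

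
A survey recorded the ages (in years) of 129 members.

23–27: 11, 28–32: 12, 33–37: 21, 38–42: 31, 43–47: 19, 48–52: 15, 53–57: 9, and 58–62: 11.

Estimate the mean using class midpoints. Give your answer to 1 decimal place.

41.6

Midpoints: 25, 30, 35, 40, 45, 50, 55, 60
Σfm = 11×25 + 12×30 + 21×35 + 31×40 + 19×45 + 15×50 + 9×55 + 11×60 = 5370
n = Σf = 129
Mean = 5370 / 129 = 41.6279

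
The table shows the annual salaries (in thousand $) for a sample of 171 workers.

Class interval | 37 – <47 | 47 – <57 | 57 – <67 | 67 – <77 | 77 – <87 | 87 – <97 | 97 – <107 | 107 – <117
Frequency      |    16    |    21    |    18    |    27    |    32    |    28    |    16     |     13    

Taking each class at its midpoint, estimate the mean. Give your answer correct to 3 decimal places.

Midpoints: 42, 52, 62, 72, 82, 92, 102, 112
Σfm = 16×42 + 21×52 + 18×62 + 27×72 + 32×82 + 28×92 + 16×102 + 13×112 = 13112
n = Σf = 171
Mean = 13112 / 171 = 76.6784

76.678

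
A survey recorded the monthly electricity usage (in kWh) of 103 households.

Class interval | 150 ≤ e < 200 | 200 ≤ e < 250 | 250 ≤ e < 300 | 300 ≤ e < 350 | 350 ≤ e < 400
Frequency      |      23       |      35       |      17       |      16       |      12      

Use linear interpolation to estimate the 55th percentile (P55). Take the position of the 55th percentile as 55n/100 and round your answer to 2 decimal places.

Cumulative frequencies: 23, 58, 75, 91, 103
n = 103; position = 55n/100 = 56.65.
This falls in the class 200 ≤ e < 250: L = 200, F = 23, f = 35, h = 50.
55th percentile ≈ 200 + ((56.65 − 23) / 35) × 50 = 248.0714

248.07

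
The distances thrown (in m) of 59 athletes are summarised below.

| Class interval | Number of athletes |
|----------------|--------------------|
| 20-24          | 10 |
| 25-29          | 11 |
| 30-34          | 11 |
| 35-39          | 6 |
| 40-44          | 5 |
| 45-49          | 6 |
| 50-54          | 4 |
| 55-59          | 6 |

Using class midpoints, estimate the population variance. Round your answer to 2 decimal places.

128.94

Midpoints: 22, 27, 32, 37, 42, 47, 52, 57
n = 59, Σfm = 2133, mean = 36.1525
Σfm² = 84721
Σf(m − x̄)² = Σfm² − (Σfm)²/n = 84721 − 2133²/59 = 7607.6271
Population variance = 7607.6271 / 59 = 128.9428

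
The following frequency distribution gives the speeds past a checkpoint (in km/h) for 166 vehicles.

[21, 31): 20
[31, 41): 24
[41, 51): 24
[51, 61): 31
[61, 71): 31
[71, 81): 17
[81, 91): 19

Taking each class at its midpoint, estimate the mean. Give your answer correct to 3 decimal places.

55.398

Midpoints: 26, 36, 46, 56, 66, 76, 86
Σfm = 20×26 + 24×36 + 24×46 + 31×56 + 31×66 + 17×76 + 19×86 = 9196
n = Σf = 166
Mean = 9196 / 166 = 55.3976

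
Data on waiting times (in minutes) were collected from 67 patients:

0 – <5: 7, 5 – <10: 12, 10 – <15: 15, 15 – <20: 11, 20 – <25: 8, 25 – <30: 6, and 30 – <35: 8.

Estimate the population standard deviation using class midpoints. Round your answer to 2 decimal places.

Midpoints: 2.5, 7.5, 12.5, 17.5, 22.5, 27.5, 32.5
n = 67, Σfm = 1092.5, mean = 16.3060
Σfm² = 23468.75
Σf(m − x̄)² = Σfm² − (Σfm)²/n = 23468.75 − 1092.5²/67 = 5654.4776
Population variance = 5654.4776 / 67 = 84.3952
Standard deviation = √84.3952 = 9.1867

9.19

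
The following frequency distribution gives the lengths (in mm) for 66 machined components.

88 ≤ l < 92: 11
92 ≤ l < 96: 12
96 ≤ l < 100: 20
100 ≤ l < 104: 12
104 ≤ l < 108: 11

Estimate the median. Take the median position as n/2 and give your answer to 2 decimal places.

98.00

Cumulative frequencies: 11, 23, 43, 55, 66
n = 66; position = n/2 = 33.
This falls in the class 96 ≤ l < 100: L = 96, F = 23, f = 20, h = 4.
Median ≈ 96 + ((33 − 23) / 20) × 4 = 98.0000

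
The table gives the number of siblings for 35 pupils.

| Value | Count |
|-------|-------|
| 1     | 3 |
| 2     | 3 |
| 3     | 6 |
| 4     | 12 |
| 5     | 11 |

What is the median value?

4

Cumulative frequencies: 3, 6, 12, 24, 35
n = 35, so the median is the value in position (n+1)/2 = 18.
Position 18 falls at value 4.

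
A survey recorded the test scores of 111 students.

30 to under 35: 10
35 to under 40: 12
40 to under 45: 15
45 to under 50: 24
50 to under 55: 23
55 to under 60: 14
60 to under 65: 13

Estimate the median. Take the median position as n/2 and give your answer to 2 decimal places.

Cumulative frequencies: 10, 22, 37, 61, 84, 98, 111
n = 111; position = n/2 = 55.5.
This falls in the class 45 to under 50: L = 45, F = 37, f = 24, h = 5.
Median ≈ 45 + ((55.5 − 37) / 24) × 5 = 48.8542

48.85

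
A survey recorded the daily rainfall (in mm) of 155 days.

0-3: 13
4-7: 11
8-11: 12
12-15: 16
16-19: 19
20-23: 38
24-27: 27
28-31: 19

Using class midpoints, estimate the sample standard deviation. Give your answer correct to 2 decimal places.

8.43

Midpoints: 1.5, 5.5, 9.5, 13.5, 17.5, 21.5, 25.5, 29.5
n = 155, Σfm = 2808.5, mean = 18.1194
Σfm² = 61836.75
Σf(m − x̄)² = Σfm² − (Σfm)²/n = 61836.75 − 2808.5²/155 = 10948.5419
Sample variance = 10948.5419 / 154 = 71.0944
Standard deviation = √71.0944 = 8.4318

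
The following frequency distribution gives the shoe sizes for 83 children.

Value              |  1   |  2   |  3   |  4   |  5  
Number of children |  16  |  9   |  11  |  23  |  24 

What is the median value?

Cumulative frequencies: 16, 25, 36, 59, 83
n = 83, so the median is the value in position (n+1)/2 = 42.
Position 42 falls at value 4.

4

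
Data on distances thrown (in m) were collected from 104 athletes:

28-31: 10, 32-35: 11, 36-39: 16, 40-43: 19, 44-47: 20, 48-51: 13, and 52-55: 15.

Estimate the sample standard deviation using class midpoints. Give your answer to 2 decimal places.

Midpoints: 29.5, 33.5, 37.5, 41.5, 45.5, 49.5, 53.5
n = 104, Σfm = 4408, mean = 42.3846
Σfm² = 192462
Σf(m − x̄)² = Σfm² − (Σfm)²/n = 192462 − 4408²/104 = 5630.6154
Sample variance = 5630.6154 / 103 = 54.6662
Standard deviation = √54.6662 = 7.3937

7.39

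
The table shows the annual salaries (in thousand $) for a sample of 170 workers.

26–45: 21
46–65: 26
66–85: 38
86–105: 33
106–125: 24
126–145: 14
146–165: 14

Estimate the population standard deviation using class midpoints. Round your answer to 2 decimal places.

Midpoints: 35.5, 55.5, 75.5, 95.5, 115.5, 135.5, 155.5
n = 170, Σfm = 15055, mean = 88.5588
Σfm² = 1539862.5
Σf(m − x̄)² = Σfm² − (Σfm)²/n = 1539862.5 − 15055²/170 = 206609.4118
Population variance = 206609.4118 / 170 = 1215.3495
Standard deviation = √1215.3495 = 34.8619

34.86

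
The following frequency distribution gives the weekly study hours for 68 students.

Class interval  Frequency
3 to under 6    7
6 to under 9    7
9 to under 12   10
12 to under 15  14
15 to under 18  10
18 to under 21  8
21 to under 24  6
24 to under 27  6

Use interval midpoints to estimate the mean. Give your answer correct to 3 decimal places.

Midpoints: 4.5, 7.5, 10.5, 13.5, 16.5, 19.5, 22.5, 25.5
Σfm = 7×4.5 + 7×7.5 + 10×10.5 + 14×13.5 + 10×16.5 + 8×19.5 + 6×22.5 + 6×25.5 = 987
n = Σf = 68
Mean = 987 / 68 = 14.5147

14.515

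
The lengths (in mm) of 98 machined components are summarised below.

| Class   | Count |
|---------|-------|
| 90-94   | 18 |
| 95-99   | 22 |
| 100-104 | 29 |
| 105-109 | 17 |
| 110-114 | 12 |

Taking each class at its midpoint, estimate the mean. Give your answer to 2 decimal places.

101.13

Midpoints: 92, 97, 102, 107, 112
Σfm = 18×92 + 22×97 + 29×102 + 17×107 + 12×112 = 9911
n = Σf = 98
Mean = 9911 / 98 = 101.1327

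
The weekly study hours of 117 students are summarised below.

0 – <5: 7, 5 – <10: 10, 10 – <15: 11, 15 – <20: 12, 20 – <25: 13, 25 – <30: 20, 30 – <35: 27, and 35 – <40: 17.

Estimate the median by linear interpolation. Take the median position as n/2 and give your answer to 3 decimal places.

26.375

Cumulative frequencies: 7, 17, 28, 40, 53, 73, 100, 117
n = 117; position = n/2 = 58.5.
This falls in the class 25 – <30: L = 25, F = 53, f = 20, h = 5.
Median ≈ 25 + ((58.5 − 53) / 20) × 5 = 26.3750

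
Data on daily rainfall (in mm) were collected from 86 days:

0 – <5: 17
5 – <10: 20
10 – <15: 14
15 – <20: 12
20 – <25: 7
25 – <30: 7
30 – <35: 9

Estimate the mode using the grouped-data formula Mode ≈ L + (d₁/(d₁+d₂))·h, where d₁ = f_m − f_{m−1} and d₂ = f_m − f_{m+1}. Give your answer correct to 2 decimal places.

Modal class: 5 – <10 (highest frequency 20).
d₁ = 20 − 17 = 3, d₂ = 20 − 14 = 6
Mode ≈ 5 + (3/(3+6)) × 5 = 5 + 1.6667 = 6.6667

6.67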